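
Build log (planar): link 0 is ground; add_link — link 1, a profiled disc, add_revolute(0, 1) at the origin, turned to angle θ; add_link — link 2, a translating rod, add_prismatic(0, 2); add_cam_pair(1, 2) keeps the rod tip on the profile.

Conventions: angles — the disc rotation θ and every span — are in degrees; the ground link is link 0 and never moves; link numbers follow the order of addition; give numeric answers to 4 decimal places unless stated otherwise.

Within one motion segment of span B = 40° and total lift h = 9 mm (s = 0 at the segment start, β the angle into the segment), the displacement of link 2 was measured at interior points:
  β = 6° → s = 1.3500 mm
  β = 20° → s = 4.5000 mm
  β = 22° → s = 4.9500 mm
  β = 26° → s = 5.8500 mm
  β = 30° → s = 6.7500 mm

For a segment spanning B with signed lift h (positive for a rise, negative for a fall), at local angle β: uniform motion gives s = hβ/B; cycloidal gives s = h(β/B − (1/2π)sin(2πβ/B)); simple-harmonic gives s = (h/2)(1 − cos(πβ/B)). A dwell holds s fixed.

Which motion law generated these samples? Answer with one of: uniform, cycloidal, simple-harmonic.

candidates at β/B = r: uniform s = h·r (linear in β); cycloidal s = h·(r − sin(2πr)/(2π)); simple-harmonic s = (h/2)(1 − cos(πr))
β=6°: printed 1.3500 | uniform 1.3500, cycloidal 0.1912, simple-harmonic 0.4905
β=20°: printed 4.5000 | uniform 4.5000, cycloidal 4.5000, simple-harmonic 4.5000
β=22°: printed 4.9500 | uniform 4.9500, cycloidal 5.3926, simple-harmonic 5.2040
β=26°: printed 5.8500 | uniform 5.8500, cycloidal 7.0088, simple-harmonic 6.5430
β=30°: printed 6.7500 | uniform 6.7500, cycloidal 8.1824, simple-harmonic 7.6820
only one law matches every sample → uniform

uniform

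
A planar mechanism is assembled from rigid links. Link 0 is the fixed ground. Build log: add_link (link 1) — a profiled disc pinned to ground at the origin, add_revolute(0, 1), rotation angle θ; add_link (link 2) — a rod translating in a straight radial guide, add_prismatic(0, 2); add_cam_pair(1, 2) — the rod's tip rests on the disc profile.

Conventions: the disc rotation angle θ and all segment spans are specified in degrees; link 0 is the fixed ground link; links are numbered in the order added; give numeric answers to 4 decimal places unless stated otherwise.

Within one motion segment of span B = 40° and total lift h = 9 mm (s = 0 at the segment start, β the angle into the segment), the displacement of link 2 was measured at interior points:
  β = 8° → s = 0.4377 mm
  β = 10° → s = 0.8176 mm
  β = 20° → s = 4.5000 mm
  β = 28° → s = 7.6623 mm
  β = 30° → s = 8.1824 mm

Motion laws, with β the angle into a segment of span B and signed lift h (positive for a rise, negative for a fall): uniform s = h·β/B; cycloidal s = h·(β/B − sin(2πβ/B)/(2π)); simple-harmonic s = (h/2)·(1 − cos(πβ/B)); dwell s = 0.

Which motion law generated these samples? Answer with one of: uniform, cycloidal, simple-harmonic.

candidates at β/B = r: uniform s = h·r (linear in β); cycloidal s = h·(r − sin(2πr)/(2π)); simple-harmonic s = (h/2)(1 − cos(πr))
β=8°: printed 0.4377 | uniform 1.8000, cycloidal 0.4377, simple-harmonic 0.8594
β=10°: printed 0.8176 | uniform 2.2500, cycloidal 0.8176, simple-harmonic 1.3180
β=20°: printed 4.5000 | uniform 4.5000, cycloidal 4.5000, simple-harmonic 4.5000
β=28°: printed 7.6623 | uniform 6.3000, cycloidal 7.6623, simple-harmonic 7.1450
β=30°: printed 8.1824 | uniform 6.7500, cycloidal 8.1824, simple-harmonic 7.6820
only one law matches every sample → cycloidal

cycloidal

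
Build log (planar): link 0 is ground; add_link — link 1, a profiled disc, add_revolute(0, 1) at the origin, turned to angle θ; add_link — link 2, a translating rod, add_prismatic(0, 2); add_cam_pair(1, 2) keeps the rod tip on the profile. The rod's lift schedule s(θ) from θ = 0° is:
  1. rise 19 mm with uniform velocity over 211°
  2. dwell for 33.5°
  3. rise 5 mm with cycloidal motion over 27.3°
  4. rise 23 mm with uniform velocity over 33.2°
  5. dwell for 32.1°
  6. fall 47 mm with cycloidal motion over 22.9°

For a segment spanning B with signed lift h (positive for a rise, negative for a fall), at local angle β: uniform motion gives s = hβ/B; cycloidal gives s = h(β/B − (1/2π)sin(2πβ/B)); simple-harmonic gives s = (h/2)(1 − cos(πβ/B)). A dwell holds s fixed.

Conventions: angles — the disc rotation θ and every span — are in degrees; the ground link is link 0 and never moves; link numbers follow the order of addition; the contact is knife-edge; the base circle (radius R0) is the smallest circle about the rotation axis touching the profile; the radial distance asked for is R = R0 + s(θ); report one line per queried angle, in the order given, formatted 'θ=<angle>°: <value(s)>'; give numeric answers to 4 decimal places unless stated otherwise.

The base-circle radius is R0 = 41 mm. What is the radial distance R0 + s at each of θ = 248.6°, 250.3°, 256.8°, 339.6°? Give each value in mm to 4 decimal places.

seg 1 [0°–211°] uniform, h=19: full span → s += 19 → s = 19.0000
seg 2 [211°–244.5°] dwell: s stays 19.0000
seg 3 [244.5°–271.8°] cycloidal, h=5: θ=248.6° here. β=4.1, B=27.3. 5·(0.1502 − sin(2π·0.1502)/(2π)) = 0.1066 → s = 19.1066
seg 3 [244.5°–271.8°] cycloidal, h=5: θ=250.3° here. β=5.8, B=27.3. 5·(0.2125 − sin(2π·0.2125)/(2π)) = 0.2885 → s = 19.2885
seg 3 [244.5°–271.8°] cycloidal, h=5: θ=256.8° here. β=12.3, B=27.3. 5·(0.4505 − sin(2π·0.4505)/(2π)) = 2.0095 → s = 21.0095
seg 3 [244.5°–271.8°] cycloidal, h=5: full span → s += 5 → s = 24.0000
seg 4 [271.8°–305°] uniform, h=23: full span → s += 23 → s = 47.0000
seg 5 [305°–337.1°] dwell: s stays 47.0000
seg 6 [337.1°–360°] cycloidal, h=-47: θ=339.6° here. β=2.5, B=22.9. -47·(0.1092 − sin(2π·0.1092)/(2π)) = -0.3930 → s = 46.6070
θ=248.6°: R = R0 + s = 41 + 19.1066 = 60.1066
θ=250.3°: R = R0 + s = 41 + 19.2885 = 60.2885
θ=256.8°: R = R0 + s = 41 + 21.0095 = 62.0095
θ=339.6°: R = R0 + s = 41 + 46.6070 = 87.6070

θ=248.6°: 60.1066
θ=250.3°: 60.2885
θ=256.8°: 62.0095
θ=339.6°: 87.6070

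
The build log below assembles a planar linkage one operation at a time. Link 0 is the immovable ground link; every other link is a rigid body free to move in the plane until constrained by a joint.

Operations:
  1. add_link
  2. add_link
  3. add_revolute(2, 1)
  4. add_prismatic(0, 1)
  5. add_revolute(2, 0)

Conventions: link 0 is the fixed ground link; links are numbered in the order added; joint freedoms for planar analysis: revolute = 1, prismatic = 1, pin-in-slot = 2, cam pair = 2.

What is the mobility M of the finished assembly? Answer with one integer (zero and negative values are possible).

(L,J1,J2)=(1,0,0); link0 fixed
link1: (2,0,0)
link2: (3,0,0)
R 2-1 [J1]: (3,1,0)
P 0-1 [J1]: (3,2,0)
R 2-0 [J1]: (3,3,0)
Grübler: 3·2 − 2·3 − 0 = 0

M = 0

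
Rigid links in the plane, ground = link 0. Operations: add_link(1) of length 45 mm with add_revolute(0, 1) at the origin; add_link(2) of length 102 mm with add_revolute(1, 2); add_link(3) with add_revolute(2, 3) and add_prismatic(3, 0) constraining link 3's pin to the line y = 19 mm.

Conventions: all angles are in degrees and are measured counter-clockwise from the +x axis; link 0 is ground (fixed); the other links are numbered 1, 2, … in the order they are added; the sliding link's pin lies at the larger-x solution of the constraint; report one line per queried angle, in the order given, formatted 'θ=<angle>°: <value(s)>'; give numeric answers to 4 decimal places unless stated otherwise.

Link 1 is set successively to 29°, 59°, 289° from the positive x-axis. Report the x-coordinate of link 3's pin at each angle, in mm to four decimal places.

geometry: r = 45 mm, L = 102 mm, e = 19 mm
θ=29°: crank pin P = (r cos θ, r sin θ) = (39.357887, 21.816433)
θ=29°: h = r sin θ − e = 21.816433 − 19 = 2.816433
θ=29°: x = r cos θ + √(L² − h²) = 39.357887 + 101.961109 = 141.318996
θ=59°: crank pin P = (r cos θ, r sin θ) = (23.176713, 38.572529)
θ=59°: h = r sin θ − e = 38.572529 − 19 = 19.572529
θ=59°: x = r cos θ + √(L² − h²) = 23.176713 + 100.104526 = 123.281239
θ=289°: crank pin P = (r cos θ, r sin θ) = (14.650567, -42.548336)
θ=289°: h = r sin θ − e = -42.548336 − 19 = -61.548336
θ=289°: x = r cos θ + √(L² − h²) = 14.650567 + 81.337583 = 95.988150

θ=29°: 141.3190
θ=59°: 123.2812
θ=289°: 95.9881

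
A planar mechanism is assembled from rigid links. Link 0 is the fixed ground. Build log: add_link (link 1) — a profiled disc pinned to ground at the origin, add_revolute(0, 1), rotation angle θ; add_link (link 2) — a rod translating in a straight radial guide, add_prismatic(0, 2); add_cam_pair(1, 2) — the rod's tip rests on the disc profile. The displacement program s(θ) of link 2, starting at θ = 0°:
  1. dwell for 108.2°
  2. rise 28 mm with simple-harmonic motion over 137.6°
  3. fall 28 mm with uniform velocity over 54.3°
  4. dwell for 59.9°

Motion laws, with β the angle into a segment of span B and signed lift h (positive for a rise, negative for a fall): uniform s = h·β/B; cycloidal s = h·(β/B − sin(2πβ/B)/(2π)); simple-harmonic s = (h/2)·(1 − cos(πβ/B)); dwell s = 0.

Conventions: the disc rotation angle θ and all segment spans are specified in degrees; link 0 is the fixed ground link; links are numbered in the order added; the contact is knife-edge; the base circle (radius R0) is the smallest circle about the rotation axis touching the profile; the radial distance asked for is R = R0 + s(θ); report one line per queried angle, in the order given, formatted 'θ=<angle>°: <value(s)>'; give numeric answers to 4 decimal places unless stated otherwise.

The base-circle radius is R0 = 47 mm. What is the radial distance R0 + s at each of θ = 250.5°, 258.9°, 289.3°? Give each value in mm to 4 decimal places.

seg 1 [0°–108.2°] dwell: s stays 0.0000
seg 2 [108.2°–245.8°] simple-harmonic, h=28: full span → s += 28 → s = 28.0000
seg 3 [245.8°–300.1°] uniform, h=-28: θ=250.5° here. β=4.7, B=54.3. -28·4.7/54.3 = -2.4236 → s = 25.5764
seg 3 [245.8°–300.1°] uniform, h=-28: θ=258.9° here. β=13.1, B=54.3. -28·13.1/54.3 = -6.7551 → s = 21.2449
seg 3 [245.8°–300.1°] uniform, h=-28: θ=289.3° here. β=43.5, B=54.3. -28·43.5/54.3 = -22.4309 → s = 5.5691
θ=250.5°: R = R0 + s = 47 + 25.5764 = 72.5764
θ=258.9°: R = R0 + s = 47 + 21.2449 = 68.2449
θ=289.3°: R = R0 + s = 47 + 5.5691 = 52.5691

θ=250.5°: 72.5764
θ=258.9°: 68.2449
θ=289.3°: 52.5691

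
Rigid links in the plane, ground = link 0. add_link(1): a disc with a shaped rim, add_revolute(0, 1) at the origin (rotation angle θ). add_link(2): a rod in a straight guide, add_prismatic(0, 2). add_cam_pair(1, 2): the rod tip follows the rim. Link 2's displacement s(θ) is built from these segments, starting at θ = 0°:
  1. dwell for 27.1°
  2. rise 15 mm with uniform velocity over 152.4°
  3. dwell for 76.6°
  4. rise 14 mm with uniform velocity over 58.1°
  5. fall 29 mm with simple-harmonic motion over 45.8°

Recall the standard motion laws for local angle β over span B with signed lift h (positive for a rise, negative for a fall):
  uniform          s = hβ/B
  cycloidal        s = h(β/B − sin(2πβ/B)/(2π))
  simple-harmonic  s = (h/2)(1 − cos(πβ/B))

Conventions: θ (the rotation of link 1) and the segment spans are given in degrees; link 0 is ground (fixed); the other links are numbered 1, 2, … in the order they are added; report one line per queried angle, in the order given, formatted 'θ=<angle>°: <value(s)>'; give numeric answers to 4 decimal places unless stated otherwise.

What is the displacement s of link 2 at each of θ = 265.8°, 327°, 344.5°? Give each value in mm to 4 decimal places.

segment 1 (0° to 27.1°, dwell): s unchanged at 0.0000
segment 2 (27.1° to 179.5°, uniform, h = 15) is passed completely: s = 0.0000 + (15) = 15.0000
segment 3 (179.5° to 256.1°, dwell): s unchanged at 15.0000
θ = 265.8° falls in segment 4 (256.1° to 314.2°, uniform, h = 14): β = 265.8 − 256.1 = 9.7°, B = 58.1°; Δs = 14·9.7/58.1 = 2.3373; s = 15.0000 + 2.3373 = 17.3373
segment 4 (256.1° to 314.2°, uniform, h = 14) is passed completely: s = 15.0000 + (14) = 29.0000
θ = 327° falls in segment 5 (314.2° to 360°, simple-harmonic, h = -29): β = 327 − 314.2 = 12.8°, B = 45.8°; Δs = -29/2·(1 − cos(π·0.2795)) = -5.2390; s = 29.0000 − 5.2390 = 23.7610
θ = 344.5° falls in segment 5 (314.2° to 360°, simple-harmonic, h = -29): β = 344.5 − 314.2 = 30.3°, B = 45.8°; Δs = -29/2·(1 − cos(π·0.6616)) = -21.5481; s = 29.0000 − 21.5481 = 7.4519

θ=265.8°: 17.3373
θ=327°: 23.7610
θ=344.5°: 7.4519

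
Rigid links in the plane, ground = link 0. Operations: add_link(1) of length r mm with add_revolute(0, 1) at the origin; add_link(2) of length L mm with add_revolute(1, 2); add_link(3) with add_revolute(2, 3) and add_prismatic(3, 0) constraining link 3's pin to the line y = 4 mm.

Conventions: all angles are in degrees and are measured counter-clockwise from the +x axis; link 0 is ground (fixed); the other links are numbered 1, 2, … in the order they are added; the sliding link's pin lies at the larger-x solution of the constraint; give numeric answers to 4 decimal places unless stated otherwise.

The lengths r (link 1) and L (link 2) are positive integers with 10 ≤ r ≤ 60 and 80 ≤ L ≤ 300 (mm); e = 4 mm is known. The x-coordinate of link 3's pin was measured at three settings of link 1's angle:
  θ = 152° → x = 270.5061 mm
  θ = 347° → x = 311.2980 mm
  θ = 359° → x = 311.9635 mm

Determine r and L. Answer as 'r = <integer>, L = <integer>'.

constraint per measurement: (x − r cos θ)² + (r sin θ − e)² = L²
subtracting the θ₁ and θ₂ equations cancels the r² and L² terms:
r = (x₁² − x₂²) / (2[(x₁cos θ₁ + e sin θ₁) − (x₂cos θ₂ + e sin θ₂)]) = 22.0000 → r = 22
L² = (x₁ − r cos θ₁)² + (r sin θ₁ − e)² = 84100.0024 → L = 290.0000 → L = 290
check at θ₃=359°: x = 311.9635 (printed 311.9635) ✓

r = 22, L = 290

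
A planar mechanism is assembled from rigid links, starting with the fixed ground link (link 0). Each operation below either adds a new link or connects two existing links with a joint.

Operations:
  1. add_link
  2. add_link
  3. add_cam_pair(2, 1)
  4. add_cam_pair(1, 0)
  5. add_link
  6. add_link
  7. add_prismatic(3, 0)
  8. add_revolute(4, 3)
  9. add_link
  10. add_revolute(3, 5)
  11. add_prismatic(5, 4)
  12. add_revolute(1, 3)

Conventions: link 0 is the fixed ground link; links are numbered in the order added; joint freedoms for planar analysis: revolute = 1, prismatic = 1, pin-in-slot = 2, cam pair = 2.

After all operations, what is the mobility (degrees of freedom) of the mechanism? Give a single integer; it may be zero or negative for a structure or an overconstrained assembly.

ground; <1,0,0>
#1 <2,0,0>
#2 <3,0,0>
C:2↔1 J2 <3,0,1>
C:1↔0 J2 <3,0,2>
#3 <4,0,2>
#4 <5,0,2>
P:3↔0 J1 <5,1,2>
R:4↔3 J1 <5,2,2>
#5 <6,2,2>
R:3↔5 J1 <6,3,2>
P:5↔4 J1 <6,4,2>
R:1↔3 J1 <6,5,2>
3×5 − 2×5 − 1×2 = 3

M = 3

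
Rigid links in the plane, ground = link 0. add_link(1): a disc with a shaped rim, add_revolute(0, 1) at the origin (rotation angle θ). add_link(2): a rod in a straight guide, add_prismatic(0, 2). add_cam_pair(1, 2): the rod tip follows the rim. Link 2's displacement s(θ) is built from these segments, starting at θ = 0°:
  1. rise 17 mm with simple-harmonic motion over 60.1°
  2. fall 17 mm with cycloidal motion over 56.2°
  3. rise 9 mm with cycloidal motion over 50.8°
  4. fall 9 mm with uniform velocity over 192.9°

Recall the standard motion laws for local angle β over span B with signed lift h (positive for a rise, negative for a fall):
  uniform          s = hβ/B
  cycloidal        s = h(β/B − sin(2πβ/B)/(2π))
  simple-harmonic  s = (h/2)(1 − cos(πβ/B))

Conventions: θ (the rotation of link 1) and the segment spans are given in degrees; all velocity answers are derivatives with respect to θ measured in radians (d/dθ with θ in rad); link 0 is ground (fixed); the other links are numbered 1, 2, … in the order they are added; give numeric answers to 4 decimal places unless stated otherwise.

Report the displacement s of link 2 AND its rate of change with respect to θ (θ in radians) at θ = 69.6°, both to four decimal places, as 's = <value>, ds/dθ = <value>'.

segment 1 (0° to 60.1°, simple-harmonic, h = 17) is passed completely: s = 0.0000 + (17) = 17.0000
θ = 69.6° falls in segment 2 (60.1° to 116.3°, cycloidal, h = -17): β = 69.6 − 60.1 = 9.5°, B = 56.2°; Δs = -17·(0.1690 − sin(2π·0.1690)/(2π)) = -0.5106; s = 17.0000 − 0.5106 = 16.4894
velocity in seg [60.1°–116.3°] (cycloidal), θ in radians: β = 9.5° = 0.1658 rad, B = 56.2° = 0.9809 rad; ds/dθ = (h/B)(1 − cos(2πβ/B)) = ((-17)/0.9809)(1 − cos(2π·0.1690)) = -8.890429 mm/rad

s = 16.4894, ds/dθ = -8.8904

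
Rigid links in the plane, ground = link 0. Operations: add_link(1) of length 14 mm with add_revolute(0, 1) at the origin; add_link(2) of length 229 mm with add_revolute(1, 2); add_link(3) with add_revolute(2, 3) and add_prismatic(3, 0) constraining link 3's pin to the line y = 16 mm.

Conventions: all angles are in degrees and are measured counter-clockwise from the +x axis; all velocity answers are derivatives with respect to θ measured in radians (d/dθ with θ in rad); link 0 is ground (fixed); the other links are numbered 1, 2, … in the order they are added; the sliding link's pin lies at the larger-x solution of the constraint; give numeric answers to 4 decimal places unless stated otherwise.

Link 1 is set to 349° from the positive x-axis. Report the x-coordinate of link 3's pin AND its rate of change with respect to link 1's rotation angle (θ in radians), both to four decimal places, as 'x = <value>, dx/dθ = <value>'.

geometry: r = 14 mm, L = 229 mm, e = 16 mm
crank pin P = (r cos θ, r sin θ) = (13.742781, -2.671326)
h = r sin θ − e = -2.671326 − 16 = -18.671326
x = r cos θ + √(L² − h²) = 13.742781 + 228.237555 = 241.980336
dx/dθ = −r sin θ − h·r cos θ/√(L² − h²) (θ in radians; h = -18.671326) = 3.795575

x = 241.9803, dx/dθ = 3.7956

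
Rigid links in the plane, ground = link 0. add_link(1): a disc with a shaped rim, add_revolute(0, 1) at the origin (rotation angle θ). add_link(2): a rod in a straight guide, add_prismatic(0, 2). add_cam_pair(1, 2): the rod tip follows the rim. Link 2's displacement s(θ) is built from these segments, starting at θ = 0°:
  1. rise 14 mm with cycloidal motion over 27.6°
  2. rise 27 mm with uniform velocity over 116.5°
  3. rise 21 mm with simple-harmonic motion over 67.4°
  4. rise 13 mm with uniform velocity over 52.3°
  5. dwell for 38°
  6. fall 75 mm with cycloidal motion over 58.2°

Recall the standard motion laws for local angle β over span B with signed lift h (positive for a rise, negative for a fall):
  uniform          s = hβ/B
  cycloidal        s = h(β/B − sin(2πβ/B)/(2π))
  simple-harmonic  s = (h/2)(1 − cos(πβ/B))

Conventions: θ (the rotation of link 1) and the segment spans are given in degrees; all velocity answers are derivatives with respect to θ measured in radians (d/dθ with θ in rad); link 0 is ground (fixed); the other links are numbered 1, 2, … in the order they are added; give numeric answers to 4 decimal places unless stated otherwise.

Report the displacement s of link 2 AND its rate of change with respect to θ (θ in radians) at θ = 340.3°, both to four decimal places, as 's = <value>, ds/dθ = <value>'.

segment 1 (0° to 27.6°, cycloidal, h = 14) is passed completely: s = 0.0000 + (14) = 14.0000
segment 2 (27.6° to 144.1°, uniform, h = 27) is passed completely: s = 14.0000 + (27) = 41.0000
segment 3 (144.1° to 211.5°, simple-harmonic, h = 21) is passed completely: s = 41.0000 + (21) = 62.0000
segment 4 (211.5° to 263.8°, uniform, h = 13) is passed completely: s = 62.0000 + (13) = 75.0000
segment 5 (263.8° to 301.8°, dwell): s unchanged at 75.0000
θ = 340.3° falls in segment 6 (301.8° to 360°, cycloidal, h = -75): β = 340.3 − 301.8 = 38.5°, B = 58.2°; Δs = -75·(0.6615 − sin(2π·0.6615)/(2π)) = -59.7521; s = 75.0000 − 59.7521 = 15.2479
velocity in seg [301.8°–360°] (cycloidal), θ in radians: β = 38.5° = 0.6720 rad, B = 58.2° = 1.0158 rad; ds/dθ = (h/B)(1 − cos(2πβ/B)) = ((-75)/1.0158)(1 − cos(2π·0.6615)) = -112.803379 mm/rad

s = 15.2479, ds/dθ = -112.8034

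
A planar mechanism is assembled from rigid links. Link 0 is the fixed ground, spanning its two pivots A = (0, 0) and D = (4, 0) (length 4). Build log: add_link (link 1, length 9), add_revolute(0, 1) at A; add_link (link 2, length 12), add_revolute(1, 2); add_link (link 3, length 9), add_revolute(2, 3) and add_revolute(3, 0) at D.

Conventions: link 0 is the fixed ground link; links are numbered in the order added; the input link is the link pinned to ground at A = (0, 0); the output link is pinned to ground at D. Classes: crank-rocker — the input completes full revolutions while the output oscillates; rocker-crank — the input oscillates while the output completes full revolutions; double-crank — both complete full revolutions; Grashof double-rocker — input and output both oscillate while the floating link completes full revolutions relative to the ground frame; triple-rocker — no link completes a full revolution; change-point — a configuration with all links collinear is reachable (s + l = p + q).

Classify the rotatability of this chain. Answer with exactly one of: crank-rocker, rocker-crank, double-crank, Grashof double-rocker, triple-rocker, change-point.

lengths: ground=4, input=9, coupler=12, output=9
sorted: s=4 (shortest), l=12 (longest), p+q=18
s + l = 16 vs p + q = 18
s + l < p + q (Grashof) with shortest = ground link → double-crank

double-crank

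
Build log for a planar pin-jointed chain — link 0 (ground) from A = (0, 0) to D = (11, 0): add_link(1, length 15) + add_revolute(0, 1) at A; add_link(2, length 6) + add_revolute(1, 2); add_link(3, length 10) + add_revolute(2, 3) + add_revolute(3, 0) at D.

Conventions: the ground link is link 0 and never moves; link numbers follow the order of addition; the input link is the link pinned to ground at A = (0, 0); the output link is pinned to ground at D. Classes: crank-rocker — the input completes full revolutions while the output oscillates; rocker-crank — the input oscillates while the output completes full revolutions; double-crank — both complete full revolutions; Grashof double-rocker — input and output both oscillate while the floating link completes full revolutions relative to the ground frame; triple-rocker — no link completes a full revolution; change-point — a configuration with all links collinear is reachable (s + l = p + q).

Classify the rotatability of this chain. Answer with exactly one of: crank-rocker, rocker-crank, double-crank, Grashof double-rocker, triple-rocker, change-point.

lengths: ground=11, input=15, coupler=6, output=10
sorted: s=6 (shortest), l=15 (longest), p+q=21
s + l = 21 vs p + q = 21
s + l = p + q → change-point (collinear configuration reachable)

change-point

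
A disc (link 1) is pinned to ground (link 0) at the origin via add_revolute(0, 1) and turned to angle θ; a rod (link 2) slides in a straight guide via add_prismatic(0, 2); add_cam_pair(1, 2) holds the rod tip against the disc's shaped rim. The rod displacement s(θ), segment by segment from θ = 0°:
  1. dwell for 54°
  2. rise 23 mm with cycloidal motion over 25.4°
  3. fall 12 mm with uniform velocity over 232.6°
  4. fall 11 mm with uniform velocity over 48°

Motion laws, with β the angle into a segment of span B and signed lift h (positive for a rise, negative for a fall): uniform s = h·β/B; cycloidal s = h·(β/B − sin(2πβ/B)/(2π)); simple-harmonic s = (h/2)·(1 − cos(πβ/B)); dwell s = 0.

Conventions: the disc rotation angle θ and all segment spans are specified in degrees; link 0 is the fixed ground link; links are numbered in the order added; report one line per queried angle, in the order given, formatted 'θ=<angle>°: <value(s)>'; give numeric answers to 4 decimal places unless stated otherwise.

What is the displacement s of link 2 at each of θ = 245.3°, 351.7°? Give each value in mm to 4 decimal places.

segment 1 (0° to 54°, dwell): s unchanged at 0.0000
segment 2 (54° to 79.4°, cycloidal, h = 23) is passed completely: s = 0.0000 + (23) = 23.0000
θ = 245.3° falls in segment 3 (79.4° to 312°, uniform, h = -12): β = 245.3 − 79.4 = 165.9°, B = 232.6°; Δs = -12·165.9/232.6 = -8.5589; s = 23.0000 − 8.5589 = 14.4411
segment 3 (79.4° to 312°, uniform, h = -12) is passed completely: s = 23.0000 + (-12) = 11.0000
θ = 351.7° falls in segment 4 (312° to 360°, uniform, h = -11): β = 351.7 − 312 = 39.7°, B = 48°; Δs = -11·39.7/48 = -9.0979; s = 11.0000 − 9.0979 = 1.9021

θ=245.3°: 14.4411
θ=351.7°: 1.9021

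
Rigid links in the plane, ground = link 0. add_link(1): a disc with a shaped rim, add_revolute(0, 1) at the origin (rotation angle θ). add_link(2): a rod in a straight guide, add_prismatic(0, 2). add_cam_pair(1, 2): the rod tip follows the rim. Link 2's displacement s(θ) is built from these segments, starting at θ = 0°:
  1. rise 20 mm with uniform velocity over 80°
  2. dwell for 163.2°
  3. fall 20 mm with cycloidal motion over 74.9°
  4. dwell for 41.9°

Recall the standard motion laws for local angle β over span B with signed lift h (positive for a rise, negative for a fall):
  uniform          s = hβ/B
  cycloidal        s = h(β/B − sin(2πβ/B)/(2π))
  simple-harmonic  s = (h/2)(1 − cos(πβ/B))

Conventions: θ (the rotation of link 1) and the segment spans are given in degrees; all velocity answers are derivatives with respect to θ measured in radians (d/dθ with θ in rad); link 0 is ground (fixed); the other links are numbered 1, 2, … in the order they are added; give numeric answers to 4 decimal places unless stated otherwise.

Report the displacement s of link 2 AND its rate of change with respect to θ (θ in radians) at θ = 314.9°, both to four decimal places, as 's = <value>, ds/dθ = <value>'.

segment 1 (0° to 80°, uniform, h = 20) is passed completely: s = 0.0000 + (20) = 20.0000
segment 2 (80° to 243.2°, dwell): s unchanged at 20.0000
θ = 314.9° falls in segment 3 (243.2° to 318.1°, cycloidal, h = -20): β = 314.9 − 243.2 = 71.7°, B = 74.9°; Δs = -20·(0.9573 − sin(2π·0.9573)/(2π)) = -19.9898; s = 20.0000 − 19.9898 = 0.0102
velocity in seg [243.2°–318.1°] (cycloidal), θ in radians: β = 71.7° = 1.2514 rad, B = 74.9° = 1.3073 rad; ds/dθ = (h/B)(1 − cos(2πβ/B)) = ((-20)/1.3073)(1 − cos(2π·0.9573)) = -0.547933 mm/rad

s = 0.0102, ds/dθ = -0.5479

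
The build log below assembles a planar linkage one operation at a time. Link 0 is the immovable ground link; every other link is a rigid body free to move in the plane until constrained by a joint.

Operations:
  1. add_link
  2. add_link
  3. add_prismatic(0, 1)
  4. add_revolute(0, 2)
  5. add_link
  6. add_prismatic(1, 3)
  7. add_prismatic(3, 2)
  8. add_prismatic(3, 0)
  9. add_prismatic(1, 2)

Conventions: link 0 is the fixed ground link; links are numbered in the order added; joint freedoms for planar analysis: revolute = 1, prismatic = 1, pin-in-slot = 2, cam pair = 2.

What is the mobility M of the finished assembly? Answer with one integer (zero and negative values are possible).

L=1 J1=0 J2=0
add link → L=2 J1=0 J2=0
add link → L=3 J1=0 J2=0
P@0,1 dof=1 J1 → L=3 J1=1 J2=0
R@0,2 dof=1 J1 → L=3 J1=2 J2=0
add link → L=4 J1=2 J2=0
P@1,3 dof=1 J1 → L=4 J1=3 J2=0
P@3,2 dof=1 J1 → L=4 J1=4 J2=0
P@3,0 dof=1 J1 → L=4 J1=5 J2=0
P@1,2 dof=1 J1 → L=4 J1=6 J2=0
M=3(L−1)−2J1−J2=3·3−2·6−0=-3

M = -3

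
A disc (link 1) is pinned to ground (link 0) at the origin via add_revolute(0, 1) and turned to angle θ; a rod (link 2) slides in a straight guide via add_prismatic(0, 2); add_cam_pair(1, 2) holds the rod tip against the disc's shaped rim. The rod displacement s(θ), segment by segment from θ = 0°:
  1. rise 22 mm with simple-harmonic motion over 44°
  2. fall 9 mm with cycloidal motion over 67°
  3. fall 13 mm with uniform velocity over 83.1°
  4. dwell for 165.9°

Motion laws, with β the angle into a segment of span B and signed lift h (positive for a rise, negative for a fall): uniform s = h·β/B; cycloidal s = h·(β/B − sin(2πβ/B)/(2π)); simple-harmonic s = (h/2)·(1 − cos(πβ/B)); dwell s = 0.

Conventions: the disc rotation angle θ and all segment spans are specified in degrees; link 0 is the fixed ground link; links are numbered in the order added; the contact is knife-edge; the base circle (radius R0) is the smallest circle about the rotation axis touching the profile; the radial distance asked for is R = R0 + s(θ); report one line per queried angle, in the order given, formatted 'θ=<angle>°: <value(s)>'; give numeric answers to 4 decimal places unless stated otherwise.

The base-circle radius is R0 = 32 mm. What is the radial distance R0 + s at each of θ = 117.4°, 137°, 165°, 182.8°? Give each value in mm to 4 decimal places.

segment 1 (0° to 44°, simple-harmonic, h = 22) is passed completely: s = 0.0000 + (22) = 22.0000
segment 2 (44° to 111°, cycloidal, h = -9) is passed completely: s = 22.0000 + (-9) = 13.0000
θ = 117.4° falls in segment 3 (111° to 194.1°, uniform, h = -13): β = 117.4 − 111 = 6.4°, B = 83.1°; Δs = -13·6.4/83.1 = -1.0012; s = 13.0000 − 1.0012 = 11.9988
θ = 137° falls in segment 3 (111° to 194.1°, uniform, h = -13): β = 137 − 111 = 26°, B = 83.1°; Δs = -13·26/83.1 = -4.0674; s = 13.0000 − 4.0674 = 8.9326
θ = 165° falls in segment 3 (111° to 194.1°, uniform, h = -13): β = 165 − 111 = 54°, B = 83.1°; Δs = -13·54/83.1 = -8.4477; s = 13.0000 − 8.4477 = 4.5523
θ = 182.8° falls in segment 3 (111° to 194.1°, uniform, h = -13): β = 182.8 − 111 = 71.8°, B = 83.1°; Δs = -13·71.8/83.1 = -11.2323; s = 13.0000 − 11.2323 = 1.7677
θ=117.4°: R = R0 + s = 32 + 11.9988 = 43.9988
θ=137°: R = R0 + s = 32 + 8.9326 = 40.9326
θ=165°: R = R0 + s = 32 + 4.5523 = 36.5523
θ=182.8°: R = R0 + s = 32 + 1.7677 = 33.7677

θ=117.4°: 43.9988
θ=137°: 40.9326
θ=165°: 36.5523
θ=182.8°: 33.7677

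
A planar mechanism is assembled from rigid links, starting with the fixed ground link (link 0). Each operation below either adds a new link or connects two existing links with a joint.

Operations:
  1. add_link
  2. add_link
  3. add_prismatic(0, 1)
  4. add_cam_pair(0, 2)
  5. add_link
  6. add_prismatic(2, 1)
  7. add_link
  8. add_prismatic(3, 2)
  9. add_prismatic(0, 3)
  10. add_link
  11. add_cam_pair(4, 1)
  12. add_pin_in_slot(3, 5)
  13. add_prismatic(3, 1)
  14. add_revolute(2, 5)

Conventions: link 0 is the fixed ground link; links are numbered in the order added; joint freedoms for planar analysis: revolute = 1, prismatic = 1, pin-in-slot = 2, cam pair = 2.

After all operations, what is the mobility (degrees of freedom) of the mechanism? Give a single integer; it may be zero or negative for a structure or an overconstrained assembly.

ground; <1,0,0>
#1 <2,0,0>
#2 <3,0,0>
P:0↔1 J1 <3,1,0>
C:0↔2 J2 <3,1,1>
#3 <4,1,1>
P:2↔1 J1 <4,2,1>
#4 <5,2,1>
P:3↔2 J1 <5,3,1>
P:0↔3 J1 <5,4,1>
#5 <6,4,1>
C:4↔1 J2 <6,4,2>
PS:3↔5 J2 <6,4,3>
P:3↔1 J1 <6,5,3>
R:2↔5 J1 <6,6,3>
3×5 − 2×6 − 1×3 = 0

M = 0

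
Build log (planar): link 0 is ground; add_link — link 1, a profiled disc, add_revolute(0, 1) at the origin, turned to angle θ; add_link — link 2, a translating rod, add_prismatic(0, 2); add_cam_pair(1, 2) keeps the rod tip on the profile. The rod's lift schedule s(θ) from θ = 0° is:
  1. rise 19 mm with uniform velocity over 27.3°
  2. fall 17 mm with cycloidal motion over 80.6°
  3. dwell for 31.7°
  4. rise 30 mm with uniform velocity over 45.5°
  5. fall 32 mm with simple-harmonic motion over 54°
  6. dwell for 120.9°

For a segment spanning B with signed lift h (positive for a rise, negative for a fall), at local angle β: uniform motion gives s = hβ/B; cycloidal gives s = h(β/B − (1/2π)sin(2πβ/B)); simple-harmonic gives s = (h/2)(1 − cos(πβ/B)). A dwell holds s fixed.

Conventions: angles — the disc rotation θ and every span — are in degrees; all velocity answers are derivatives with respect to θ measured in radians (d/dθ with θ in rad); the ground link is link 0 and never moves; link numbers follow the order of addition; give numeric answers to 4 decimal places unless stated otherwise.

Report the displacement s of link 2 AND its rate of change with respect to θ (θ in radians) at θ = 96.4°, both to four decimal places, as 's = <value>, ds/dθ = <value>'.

seg 1 [0°–27.3°] uniform, h=19: full span → s += 19 → s = 19.0000
seg 2 [27.3°–107.9°] cycloidal, h=-17: θ=96.4° here. β=69.1, B=80.6. -17·(0.8573 − sin(2π·0.8573)/(2π)) = -16.6879 → s = 2.3121
velocity in seg [27.3°–107.9°] (cycloidal), θ in radians: β = 69.1° = 1.2060 rad, B = 80.6° = 1.4067 rad; ds/dθ = (h/B)(1 − cos(2πβ/B)) = ((-17)/1.4067)(1 − cos(2π·0.8573)) = -4.539502 mm/rad

s = 2.3121, ds/dθ = -4.5395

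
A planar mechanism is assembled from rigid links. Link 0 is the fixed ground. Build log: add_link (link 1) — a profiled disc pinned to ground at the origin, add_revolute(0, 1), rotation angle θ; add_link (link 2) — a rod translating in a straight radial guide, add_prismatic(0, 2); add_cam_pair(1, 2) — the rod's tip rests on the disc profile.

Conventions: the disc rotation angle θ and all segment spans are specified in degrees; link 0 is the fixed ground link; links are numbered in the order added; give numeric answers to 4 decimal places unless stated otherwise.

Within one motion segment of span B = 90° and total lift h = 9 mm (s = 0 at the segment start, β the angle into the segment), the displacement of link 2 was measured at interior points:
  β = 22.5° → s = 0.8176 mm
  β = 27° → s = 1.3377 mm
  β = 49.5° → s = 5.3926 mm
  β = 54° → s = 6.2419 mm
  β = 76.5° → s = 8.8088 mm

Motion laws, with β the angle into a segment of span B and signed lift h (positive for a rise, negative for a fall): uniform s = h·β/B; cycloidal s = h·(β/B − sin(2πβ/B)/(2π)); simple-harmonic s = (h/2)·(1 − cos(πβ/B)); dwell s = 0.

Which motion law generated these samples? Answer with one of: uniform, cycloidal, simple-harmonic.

candidates at β/B = r: uniform s = h·r (linear in β); cycloidal s = h·(r − sin(2πr)/(2π)); simple-harmonic s = (h/2)(1 − cos(πr))
β=22.5°: printed 0.8176 | uniform 2.2500, cycloidal 0.8176, simple-harmonic 1.3180
β=27°: printed 1.3377 | uniform 2.7000, cycloidal 1.3377, simple-harmonic 1.8550
β=49.5°: printed 5.3926 | uniform 4.9500, cycloidal 5.3926, simple-harmonic 5.2040
β=54°: printed 6.2419 | uniform 5.4000, cycloidal 6.2419, simple-harmonic 5.8906
β=76.5°: printed 8.8088 | uniform 7.6500, cycloidal 8.8088, simple-harmonic 8.5095
only one law matches every sample → cycloidal

cycloidal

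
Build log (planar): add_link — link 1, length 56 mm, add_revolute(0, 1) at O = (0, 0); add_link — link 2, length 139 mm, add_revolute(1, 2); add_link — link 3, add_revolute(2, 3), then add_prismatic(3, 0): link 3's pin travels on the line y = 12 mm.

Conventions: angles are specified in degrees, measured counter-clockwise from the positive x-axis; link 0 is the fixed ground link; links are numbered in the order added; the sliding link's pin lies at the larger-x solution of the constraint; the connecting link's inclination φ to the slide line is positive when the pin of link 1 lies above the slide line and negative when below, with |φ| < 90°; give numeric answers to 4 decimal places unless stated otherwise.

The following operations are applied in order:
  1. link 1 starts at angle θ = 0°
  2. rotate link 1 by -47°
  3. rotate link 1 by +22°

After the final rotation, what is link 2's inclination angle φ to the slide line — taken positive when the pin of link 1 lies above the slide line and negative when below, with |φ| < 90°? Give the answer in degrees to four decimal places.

geometry: r = 56 mm, L = 139 mm, e = 12 mm; θ starts at 0°
rotate link 1 by -47°: θ ← 0° -47° = -47°
rotate link 1 by +22°: θ ← -47° +22° = -25°
h = r sin θ − e = -23.666623 − 12 = -35.666623
sin φ = h / L = -35.666623 / 139 = -0.25659441
φ = arcsin(-0.25659441) = -14.868082°

-14.8681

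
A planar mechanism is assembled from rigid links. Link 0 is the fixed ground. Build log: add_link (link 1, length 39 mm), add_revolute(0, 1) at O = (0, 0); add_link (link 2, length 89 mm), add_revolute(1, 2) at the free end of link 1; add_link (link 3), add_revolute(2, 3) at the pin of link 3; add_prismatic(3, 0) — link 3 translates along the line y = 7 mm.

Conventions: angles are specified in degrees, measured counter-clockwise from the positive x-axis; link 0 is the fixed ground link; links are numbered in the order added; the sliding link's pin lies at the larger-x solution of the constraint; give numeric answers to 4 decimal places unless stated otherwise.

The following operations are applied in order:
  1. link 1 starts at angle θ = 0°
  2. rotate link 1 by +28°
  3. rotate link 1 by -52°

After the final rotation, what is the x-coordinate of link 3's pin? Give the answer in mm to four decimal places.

geometry: r = 39 mm, L = 89 mm, e = 7 mm; θ starts at 0°
rotate link 1 by +28°: θ ← 0° +28° = 28°
rotate link 1 by -52°: θ ← 28° -52° = -24°
crank pin P = (r cos θ, r sin θ) = (35.628273, -15.862729)
h = r sin θ − e = -15.862729 − 7 = -22.862729
x = r cos θ + √(L² − h²) = 35.628273 + 86.013346 = 121.641618

121.6416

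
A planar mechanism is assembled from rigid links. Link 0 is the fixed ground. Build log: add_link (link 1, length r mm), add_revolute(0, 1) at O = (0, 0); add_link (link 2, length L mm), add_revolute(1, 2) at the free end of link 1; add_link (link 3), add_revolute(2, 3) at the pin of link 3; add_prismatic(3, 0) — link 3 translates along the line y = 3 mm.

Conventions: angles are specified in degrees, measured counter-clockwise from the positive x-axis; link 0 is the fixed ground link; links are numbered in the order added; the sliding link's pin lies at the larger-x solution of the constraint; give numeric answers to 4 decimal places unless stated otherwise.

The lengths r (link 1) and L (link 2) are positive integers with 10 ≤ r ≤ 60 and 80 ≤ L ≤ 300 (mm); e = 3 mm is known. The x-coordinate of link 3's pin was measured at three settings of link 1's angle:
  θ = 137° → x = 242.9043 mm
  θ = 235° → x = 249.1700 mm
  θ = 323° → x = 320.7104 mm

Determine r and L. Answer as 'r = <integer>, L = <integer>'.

constraint per measurement: (x − r cos θ)² + (r sin θ − e)² = L²
subtracting the θ₁ and θ₂ equations cancels the r² and L² terms:
r = (x₁² − x₂²) / (2[(x₁cos θ₁ + e sin θ₁) − (x₂cos θ₂ + e sin θ₂)]) = 50.9998 → r = 51
L² = (x₁ − r cos θ₁)² + (r sin θ₁ − e)² = 79524.0013 → L = 282.0000 → L = 282
check at θ₃=323°: x = 320.7104 (printed 320.7104) ✓

r = 51, L = 282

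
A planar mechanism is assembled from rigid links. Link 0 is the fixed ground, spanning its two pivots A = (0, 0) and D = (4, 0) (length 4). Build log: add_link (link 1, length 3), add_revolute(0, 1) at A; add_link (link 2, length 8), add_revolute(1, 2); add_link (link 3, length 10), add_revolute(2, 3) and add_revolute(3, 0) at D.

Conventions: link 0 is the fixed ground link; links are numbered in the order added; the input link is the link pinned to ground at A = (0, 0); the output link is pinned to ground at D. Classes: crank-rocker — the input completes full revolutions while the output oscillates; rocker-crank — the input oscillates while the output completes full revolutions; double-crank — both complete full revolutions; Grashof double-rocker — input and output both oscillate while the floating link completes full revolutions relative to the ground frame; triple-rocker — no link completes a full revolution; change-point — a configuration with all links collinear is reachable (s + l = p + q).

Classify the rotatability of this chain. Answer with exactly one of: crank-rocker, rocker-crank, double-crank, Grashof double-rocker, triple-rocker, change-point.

lengths: ground=4, input=3, coupler=8, output=10
sorted: s=3 (shortest), l=10 (longest), p+q=12
s + l = 13 vs p + q = 12
s + l > p + q → non-Grashof → no link fully rotates → triple-rocker

triple-rocker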